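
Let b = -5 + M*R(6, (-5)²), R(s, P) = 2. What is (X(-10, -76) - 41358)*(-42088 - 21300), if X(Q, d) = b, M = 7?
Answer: 2621030412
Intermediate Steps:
b = 9 (b = -5 + 7*2 = -5 + 14 = 9)
X(Q, d) = 9
(X(-10, -76) - 41358)*(-42088 - 21300) = (9 - 41358)*(-42088 - 21300) = -41349*(-63388) = 2621030412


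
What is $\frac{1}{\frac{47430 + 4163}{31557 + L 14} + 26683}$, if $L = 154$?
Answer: $\frac{33713}{899615572} \approx 3.7475 \cdot 10^{-5}$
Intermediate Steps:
$\frac{1}{\frac{47430 + 4163}{31557 + L 14} + 26683} = \frac{1}{\frac{47430 + 4163}{31557 + 154 \cdot 14} + 26683} = \frac{1}{\frac{51593}{31557 + 2156} + 26683} = \frac{1}{\frac{51593}{33713} + 26683} = \frac{1}{\frac{899615572}{33713}} = \frac{33713}{899615572}$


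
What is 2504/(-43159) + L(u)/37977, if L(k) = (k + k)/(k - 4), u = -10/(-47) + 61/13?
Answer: -17442837526/302131428893 ≈ -0.057733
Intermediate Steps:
u = 2997/611 (u = -10*(-1/47) + 61*(1/13) = 10/47 + 61/13 = 2997/611 ≈ 4.9051)
L(k) = 2*k/(-4 + k) (L(k) = (2*k)/(-4 + k) = 2*k/(-4 + k))
2504/(-43159) + L(u)/37977 = 2504/(-43159) + (2*(2997/611)/(-4 + 2997/611))/37977 = 2504*(-1/43159) + (2*(2997/611)/(553/611))*(1/37977) = -2504/43159 + (2*(2997/611)*(611/553))*(1/37977) = -2504/43159 + (5994/553)*(1/37977) = -2504/43159 + 1998/7000427 = -17442837526/302131428893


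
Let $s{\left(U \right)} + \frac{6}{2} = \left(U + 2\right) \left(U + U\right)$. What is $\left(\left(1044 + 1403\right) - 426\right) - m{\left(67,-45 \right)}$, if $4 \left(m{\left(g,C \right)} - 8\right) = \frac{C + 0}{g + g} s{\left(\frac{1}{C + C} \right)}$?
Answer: $\frac{97094791}{48240} \approx 2012.7$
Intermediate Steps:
$s{\left(U \right)} = -3 + 2 U \left(2 + U\right)$ ($s{\left(U \right)} = -3 + \left(U + 2\right) \left(U + U\right) = -3 + \left(2 + U\right) 2 U = -3 + 2 U \left(2 + U\right)$)
$m{\left(g,C \right)} = 8 + \frac{C \left(-3 + \frac{1}{2 C^{2}} + \frac{2}{C}\right)}{8 g}$ ($m{\left(g,C \right)} = 8 + \frac{\frac{C + 0}{g + g} \left(-3 + 2 \left(\frac{1}{C + C}\right)^{2} + \frac{4}{C + C}\right)}{4} = 8 + \frac{\frac{C}{2 g} \left(-3 + 2 \left(\frac{1}{2 C}\right)^{2} + \frac{4}{2 C}\right)}{4} = 8 + \frac{C \frac{1}{2 g} \left(-3 + 2 \left(\frac{1}{2 C}\right)^{2} + 4 \frac{1}{2 C}\right)}{4} = 8 + \frac{\frac{C}{2 g} \left(-3 + 2 \frac{1}{4 C^{2}} + \frac{2}{C}\right)}{4} = 8 + \frac{\frac{C}{2 g} \left(-3 + \frac{1}{2 C^{2}} + \frac{2}{C}\right)}{4} = 8 + \frac{\frac{1}{2} C \frac{1}{g} \left(-3 + \frac{1}{2 C^{2}} + \frac{2}{C}\right)}{4} = 8 + \frac{C \left(-3 + \frac{1}{2 C^{2}} + \frac{2}{C}\right)}{8 g}$)
$\left(\left(1044 + 1403\right) - 426\right) - m{\left(67,-45 \right)} = \left(\left(1044 + 1403\right) - 426\right) - \frac{1 - 6 \left(-45\right)^{2} + 4 \left(-45\right) + 128 \left(-45\right) 67}{16 \left(-45\right) 67} = \left(2447 - 426\right) - \frac{1}{16} \left(- \frac{1}{45}\right) \frac{1}{67} \left(1 - 12150 - 180 - 385920\right) = 2021 - \frac{1}{16} \left(- \frac{1}{45}\right) \frac{1}{67} \left(1 - 12150 - 180 - 385920\right) = 2021 - \frac{1}{16} \left(- \frac{1}{45}\right) \frac{1}{67} \left(-398249\right) = 2021 - \frac{398249}{48240} = \frac{97094791}{48240}$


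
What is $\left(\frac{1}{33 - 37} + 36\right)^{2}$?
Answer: $\frac{20449}{16} \approx 1278.1$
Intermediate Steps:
$\left(\frac{1}{33 - 37} + 36\right)^{2} = \left(\frac{1}{-4} + 36\right)^{2} = \left(- \frac{1}{4} + 36\right)^{2} = \left(\frac{143}{4}\right)^{2} = \frac{20449}{16}$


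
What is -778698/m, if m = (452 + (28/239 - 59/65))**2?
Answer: -20880892859450/5459292999169 ≈ -3.8248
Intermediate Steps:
m = 49133636992521/241336225 (m = (452 + (28*(1/239) - 59*1/65))**2 = (452 + (28/239 - 59/65))**2 = (452 - 12281/15535)**2 = (7009539/15535)**2 = 49133636992521/241336225 ≈ 2.0359e+5)
-778698/m = -778698/49133636992521/241336225 = -778698*241336225/49133636992521 = -20880892859450/5459292999169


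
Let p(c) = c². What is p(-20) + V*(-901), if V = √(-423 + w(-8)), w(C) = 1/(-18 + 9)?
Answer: 400 - 3604*I*√238/3 ≈ 400.0 - 18533.0*I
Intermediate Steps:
w(C) = -⅑ (w(C) = 1/(-9) = -⅑)
V = 4*I*√238/3 (V = √(-423 - ⅑) = √(-3808/9) = 4*I*√238/3 ≈ 20.57*I)
p(-20) + V*(-901) = (-20)² + (4*I*√238/3)*(-901) = 400 - 3604*I*√238/3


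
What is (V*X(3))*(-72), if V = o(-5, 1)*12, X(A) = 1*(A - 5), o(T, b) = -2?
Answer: -3456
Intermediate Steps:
X(A) = -5 + A (X(A) = 1*(-5 + A) = -5 + A)
V = -24 (V = -2*12 = -24)
(V*X(3))*(-72) = -24*(-5 + 3)*(-72) = -24*(-2)*(-72) = 48*(-72) = -3456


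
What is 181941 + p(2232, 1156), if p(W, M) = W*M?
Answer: 2762133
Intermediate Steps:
p(W, M) = M*W
181941 + p(2232, 1156) = 181941 + 1156*2232 = 181941 + 2580192 = 2762133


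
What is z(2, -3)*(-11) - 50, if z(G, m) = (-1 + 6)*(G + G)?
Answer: -270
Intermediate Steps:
z(G, m) = 10*G (z(G, m) = 5*(2*G) = 10*G)
z(2, -3)*(-11) - 50 = (10*2)*(-11) - 50 = 20*(-11) - 50 = -220 - 50 = -270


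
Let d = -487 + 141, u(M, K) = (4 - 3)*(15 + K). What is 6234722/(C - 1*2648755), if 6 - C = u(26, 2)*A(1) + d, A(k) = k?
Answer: -3117361/1324210 ≈ -2.3541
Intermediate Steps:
u(M, K) = 15 + K (u(M, K) = 1*(15 + K) = 15 + K)
d = -346
C = 335 (C = 6 - ((15 + 2)*1 - 346) = 6 - (17*1 - 346) = 6 - (17 - 346) = 6 - 1*(-329) = 6 + 329 = 335)
6234722/(C - 1*2648755) = 6234722/(335 - 1*2648755) = 6234722/(335 - 2648755) = 6234722/(-2648420) = 6234722*(-1/2648420) = -3117361/1324210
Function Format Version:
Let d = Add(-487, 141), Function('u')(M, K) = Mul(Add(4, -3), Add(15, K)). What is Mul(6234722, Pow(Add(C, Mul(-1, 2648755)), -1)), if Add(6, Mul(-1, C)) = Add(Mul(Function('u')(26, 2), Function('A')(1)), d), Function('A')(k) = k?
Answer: Rational(-3117361, 1324210) ≈ -2.3541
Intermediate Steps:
Function('u')(M, K) = Add(15, K) (Function('u')(M, K) = Mul(1, Add(15, K)) = Add(15, K))
d = -346
C = 335 (C = Add(6, Mul(-1, Add(Mul(Add(15, 2), 1), -346))) = Add(6, Mul(-1, Add(Mul(17, 1), -346))) = Add(6, Mul(-1, Add(17, -346))) = Add(6, Mul(-1, -329)) = Add(6, 329) = 335)
Mul(6234722, Pow(Add(C, Mul(-1, 2648755)), -1)) = Mul(6234722, Pow(Add(335, Mul(-1, 2648755)), -1)) = Mul(6234722, Pow(Add(335, -2648755), -1)) = Mul(6234722, Pow(-2648420, -1)) = Mul(6234722, Rational(-1, 2648420)) = Rational(-3117361, 1324210)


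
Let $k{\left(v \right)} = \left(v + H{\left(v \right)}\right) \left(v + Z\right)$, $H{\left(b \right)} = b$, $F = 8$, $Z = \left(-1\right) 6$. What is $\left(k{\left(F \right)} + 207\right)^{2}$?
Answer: $57121$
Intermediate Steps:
$Z = -6$
$k{\left(v \right)} = 2 v \left(-6 + v\right)$ ($k{\left(v \right)} = \left(v + v\right) \left(v - 6\right) = 2 v \left(-6 + v\right)$)
$\left(k{\left(F \right)} + 207\right)^{2} = \left(2 \cdot 8 \left(-6 + 8\right) + 207\right)^{2} = \left(2 \cdot 8 \cdot 2 + 207\right)^{2} = \left(32 + 207\right)^{2} = 239^{2} = 57121$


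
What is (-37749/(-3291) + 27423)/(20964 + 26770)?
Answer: 15047807/26182099 ≈ 0.57474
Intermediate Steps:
(-37749/(-3291) + 27423)/(20964 + 26770) = (-37749*(-1/3291) + 27423)/47734 = (12583/1097 + 27423)*(1/47734) = (30095614/1097)*(1/47734) = 15047807/26182099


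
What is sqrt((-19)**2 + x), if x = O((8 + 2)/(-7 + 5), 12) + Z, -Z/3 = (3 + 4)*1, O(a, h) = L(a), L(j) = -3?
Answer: sqrt(337) ≈ 18.358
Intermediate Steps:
O(a, h) = -3
Z = -21 (Z = -3*(3 + 4) = -21 ≈ -21.000)
x = -24 (x = -3 - 21 = -24)
sqrt((-19)**2 + x) = sqrt((-19)**2 - 24) = sqrt(361 - 24) = sqrt(337)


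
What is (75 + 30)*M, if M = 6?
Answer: 630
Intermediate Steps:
(75 + 30)*M = (75 + 30)*6 = 105*6 = 630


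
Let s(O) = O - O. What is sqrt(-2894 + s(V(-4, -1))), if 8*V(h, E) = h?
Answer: I*sqrt(2894) ≈ 53.796*I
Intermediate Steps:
V(h, E) = h/8
s(O) = 0
sqrt(-2894 + s(V(-4, -1))) = sqrt(-2894 + 0) = sqrt(-2894) = I*sqrt(2894)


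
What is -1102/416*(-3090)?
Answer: 851295/104 ≈ 8185.5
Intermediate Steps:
-1102/416*(-3090) = -1102*1/416*(-3090) = -551/208*(-3090) = 851295/104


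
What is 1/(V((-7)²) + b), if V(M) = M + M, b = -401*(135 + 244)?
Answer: -1/151881 ≈ -6.5841e-6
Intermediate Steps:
b = -151979 (b = -401*379 = -151979)
V(M) = 2*M
1/(V((-7)²) + b) = 1/(2*(-7)² - 151979) = 1/(2*49 - 151979) = 1/(98 - 151979) = 1/(-151881) = -1/151881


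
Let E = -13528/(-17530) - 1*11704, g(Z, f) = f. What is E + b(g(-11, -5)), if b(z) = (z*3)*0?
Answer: -102578796/8765 ≈ -11703.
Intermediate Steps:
E = -102578796/8765 (E = -13528*(-1/17530) - 11704 = 6764/8765 - 11704 = -102578796/8765 ≈ -11703.)
b(z) = 0 (b(z) = (3*z)*0 = 0)
E + b(g(-11, -5)) = -102578796/8765 + 0 = -102578796/8765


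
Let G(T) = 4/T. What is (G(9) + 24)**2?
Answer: 48400/81 ≈ 597.53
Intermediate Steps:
(G(9) + 24)**2 = (4/9 + 24)**2 = (220/9)**2 = 48400/81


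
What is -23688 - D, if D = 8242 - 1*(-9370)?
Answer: -41300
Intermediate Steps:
D = 17612 (D = 8242 + 9370 = 17612)
-23688 - D = -23688 - 1*17612 = -23688 - 17612 = -41300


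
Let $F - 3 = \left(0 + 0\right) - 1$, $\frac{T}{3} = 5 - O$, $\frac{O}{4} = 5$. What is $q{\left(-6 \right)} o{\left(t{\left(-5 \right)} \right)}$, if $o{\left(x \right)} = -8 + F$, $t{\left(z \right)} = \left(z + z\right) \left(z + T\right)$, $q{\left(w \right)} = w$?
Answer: $36$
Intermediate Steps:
$O = 20$ ($O = 4 \cdot 5 = 20$)
$T = -45$ ($T = 3 \left(5 - 20\right) = 3 \left(-15\right) = -45$)
$t{\left(z \right)} = 2 z \left(-45 + z\right)$ ($t{\left(z \right)} = \left(z + z\right) \left(z - 45\right) = 2 z \left(-45 + z\right)$)
$F = 2$ ($F = 3 + \left(\left(0 + 0\right) - 1\right) = 3 + \left(0 - 1\right) = 3 - 1 = 2$)
$o{\left(x \right)} = -6$ ($o{\left(x \right)} = -8 + 2 = -6$)
$q{\left(-6 \right)} o{\left(t{\left(-5 \right)} \right)} = \left(-6\right) \left(-6\right) = 36$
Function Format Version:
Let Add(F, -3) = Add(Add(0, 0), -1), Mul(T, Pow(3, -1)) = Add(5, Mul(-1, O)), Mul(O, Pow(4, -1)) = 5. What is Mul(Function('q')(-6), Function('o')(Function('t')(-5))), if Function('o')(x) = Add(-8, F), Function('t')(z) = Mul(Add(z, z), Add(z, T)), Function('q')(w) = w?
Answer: 36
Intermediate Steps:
O = 20 (O = Mul(4, 5) = 20)
T = -45 (T = Mul(3, Add(5, Mul(-1, 20))) = Mul(3, Add(5, -20)) = Mul(3, -15) = -45)
Function('t')(z) = Mul(2, z, Add(-45, z)) (Function('t')(z) = Mul(Add(z, z), Add(z, -45)) = Mul(Mul(2, z), Add(-45, z)) = Mul(2, z, Add(-45, z)))
F = 2 (F = Add(3, Add(Add(0, 0), -1)) = Add(3, Add(0, -1)) = Add(3, -1) = 2)
Function('o')(x) = -6 (Function('o')(x) = Add(-8, 2) = -6)
Mul(Function('q')(-6), Function('o')(Function('t')(-5))) = Mul(-6, -6) = 36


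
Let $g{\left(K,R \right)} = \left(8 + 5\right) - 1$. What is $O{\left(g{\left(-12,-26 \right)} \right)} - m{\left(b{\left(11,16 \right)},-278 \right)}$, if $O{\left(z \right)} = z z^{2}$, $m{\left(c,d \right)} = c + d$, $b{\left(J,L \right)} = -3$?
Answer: $2009$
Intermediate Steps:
$g{\left(K,R \right)} = 12$ ($g{\left(K,R \right)} = 13 - 1 = 12$)
$O{\left(z \right)} = z^{3}$
$O{\left(g{\left(-12,-26 \right)} \right)} - m{\left(b{\left(11,16 \right)},-278 \right)} = 12^{3} - \left(-3 - 278\right) = 1728 - -281 = 1728 + 281 = 2009$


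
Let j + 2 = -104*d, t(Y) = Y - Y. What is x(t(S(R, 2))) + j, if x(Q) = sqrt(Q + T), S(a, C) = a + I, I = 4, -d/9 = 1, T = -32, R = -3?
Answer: 934 + 4*I*sqrt(2) ≈ 934.0 + 5.6569*I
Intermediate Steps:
d = -9 (d = -9*1 = -9)
S(a, C) = 4 + a (S(a, C) = a + 4 = 4 + a)
t(Y) = 0
j = 934 (j = -2 - 104*(-9) = -2 + 936 = 934)
x(Q) = sqrt(-32 + Q) (x(Q) = sqrt(Q - 32) = sqrt(-32 + Q))
x(t(S(R, 2))) + j = sqrt(-32 + 0) + 934 = sqrt(-32) + 934 = 4*I*sqrt(2) + 934 = 934 + 4*I*sqrt(2)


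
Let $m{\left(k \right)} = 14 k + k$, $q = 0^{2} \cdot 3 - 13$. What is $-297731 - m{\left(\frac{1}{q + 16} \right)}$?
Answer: $-297736$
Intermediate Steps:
$q = -13$ ($q = 0 \cdot 3 - 13 = 0 - 13 = -13$)
$m{\left(k \right)} = 15 k$
$-297731 - m{\left(\frac{1}{q + 16} \right)} = -297731 - \frac{15}{-13 + 16} = -297731 - \frac{15}{3} = -297731 - 15 \cdot \frac{1}{3} = -297731 - 5 = -297736$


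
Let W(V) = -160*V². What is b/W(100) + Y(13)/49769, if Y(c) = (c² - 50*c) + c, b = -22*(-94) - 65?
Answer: -848487307/79630400000 ≈ -0.010655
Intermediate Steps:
b = 2003 (b = 2068 - 65 = 2003)
Y(c) = c² - 49*c
b/W(100) + Y(13)/49769 = 2003/((-160*100²)) + (13*(-49 + 13))/49769 = 2003/((-160*10000)) + (13*(-36))*(1/49769) = 2003/(-1600000) - 468*1/49769 = 2003*(-1/1600000) - 468/49769 = -2003/1600000 - 468/49769 = -848487307/79630400000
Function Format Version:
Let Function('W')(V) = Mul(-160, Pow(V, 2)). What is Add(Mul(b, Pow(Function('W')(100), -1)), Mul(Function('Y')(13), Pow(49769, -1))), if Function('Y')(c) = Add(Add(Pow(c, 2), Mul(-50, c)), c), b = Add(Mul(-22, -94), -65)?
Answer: Rational(-848487307, 79630400000) ≈ -0.010655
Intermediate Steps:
b = 2003 (b = Add(2068, -65) = 2003)
Function('Y')(c) = Add(Pow(c, 2), Mul(-49, c))
Add(Mul(b, Pow(Function('W')(100), -1)), Mul(Function('Y')(13), Pow(49769, -1))) = Add(Mul(2003, Pow(Mul(-160, Pow(100, 2)), -1)), Mul(Mul(13, Add(-49, 13)), Pow(49769, -1))) = Add(Mul(2003, Pow(Mul(-160, 10000), -1)), Mul(Mul(13, -36), Rational(1, 49769))) = Add(Mul(2003, Pow(-1600000, -1)), Mul(-468, Rational(1, 49769))) = Add(Mul(2003, Rational(-1, 1600000)), Rational(-468, 49769)) = Add(Rational(-2003, 1600000), Rational(-468, 49769)) = Rational(-848487307, 79630400000)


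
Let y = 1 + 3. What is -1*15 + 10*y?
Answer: 25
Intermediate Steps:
y = 4
-1*15 + 10*y = -1*15 + 10*4 = -15 + 40 = 25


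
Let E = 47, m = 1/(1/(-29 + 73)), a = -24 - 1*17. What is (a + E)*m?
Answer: 264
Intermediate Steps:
a = -41 (a = -24 - 17 = -41)
m = 44 (m = 1/(1/44) = 44)
(a + E)*m = (-41 + 47)*44 = 6*44 = 264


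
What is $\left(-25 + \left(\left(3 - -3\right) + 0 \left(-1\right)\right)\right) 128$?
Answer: $-2432$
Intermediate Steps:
$\left(-25 + \left(\left(3 - -3\right) + 0 \left(-1\right)\right)\right) 128 = \left(-25 + \left(\left(3 + 3\right) + 0\right)\right) 128 = \left(-25 + \left(6 + 0\right)\right) 128 = \left(-25 + 6\right) 128 = \left(-19\right) 128 = -2432$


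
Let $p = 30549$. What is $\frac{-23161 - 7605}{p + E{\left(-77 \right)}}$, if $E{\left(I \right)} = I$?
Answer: $- \frac{15383}{15236} \approx -1.0096$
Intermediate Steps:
$\frac{-23161 - 7605}{p + E{\left(-77 \right)}} = \frac{-23161 - 7605}{30549 - 77} = - \frac{30766}{30472} = \left(-30766\right) \frac{1}{30472} = - \frac{15383}{15236}$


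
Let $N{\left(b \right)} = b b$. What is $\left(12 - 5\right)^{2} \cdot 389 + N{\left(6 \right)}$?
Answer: $19097$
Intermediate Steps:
$N{\left(b \right)} = b^{2}$
$\left(12 - 5\right)^{2} \cdot 389 + N{\left(6 \right)} = \left(12 - 5\right)^{2} \cdot 389 + 6^{2} = 7^{2} \cdot 389 + 36 = 49 \cdot 389 + 36 = 19061 + 36 = 19097$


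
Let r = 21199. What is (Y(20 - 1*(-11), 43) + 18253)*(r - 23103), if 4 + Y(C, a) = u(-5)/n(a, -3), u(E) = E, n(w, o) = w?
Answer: -1494072608/43 ≈ -3.4746e+7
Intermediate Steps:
Y(C, a) = -4 - 5/a
(Y(20 - 1*(-11), 43) + 18253)*(r - 23103) = ((-4 - 5/43) + 18253)*(21199 - 23103) = ((-4 - 5*1/43) + 18253)*(-1904) = ((-4 - 5/43) + 18253)*(-1904) = (-177/43 + 18253)*(-1904) = (784702/43)*(-1904) = -1494072608/43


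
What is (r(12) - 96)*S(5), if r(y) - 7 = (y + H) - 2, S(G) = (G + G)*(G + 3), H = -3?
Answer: -6560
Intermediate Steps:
S(G) = 2*G*(3 + G) (S(G) = (2*G)*(3 + G) = 2*G*(3 + G))
r(y) = 2 + y (r(y) = 7 + ((y - 3) - 2) = 7 + ((-3 + y) - 2) = 7 + (-5 + y) = 2 + y)
(r(12) - 96)*S(5) = ((2 + 12) - 96)*(2*5*(3 + 5)) = (14 - 96)*(2*5*8) = -82*80 = -6560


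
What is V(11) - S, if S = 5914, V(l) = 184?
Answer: -5730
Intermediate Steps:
V(11) - S = 184 - 1*5914 = 184 - 5914 = -5730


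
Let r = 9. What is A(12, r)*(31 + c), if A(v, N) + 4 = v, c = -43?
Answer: -96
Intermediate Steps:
A(v, N) = -4 + v
A(12, r)*(31 + c) = (-4 + 12)*(31 - 43) = 8*(-12) = -96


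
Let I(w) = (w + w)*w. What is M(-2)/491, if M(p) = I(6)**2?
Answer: 5184/491 ≈ 10.558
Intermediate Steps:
I(w) = 2*w**2 (I(w) = (2*w)*w = 2*w**2)
M(p) = 5184 (M(p) = (2*6**2)**2 = (2*36)**2 = 72**2 = 5184)
M(-2)/491 = 5184/491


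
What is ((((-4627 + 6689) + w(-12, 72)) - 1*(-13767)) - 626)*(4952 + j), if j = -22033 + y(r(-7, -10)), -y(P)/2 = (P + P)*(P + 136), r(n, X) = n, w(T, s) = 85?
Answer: -205914072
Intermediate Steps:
y(P) = -4*P*(136 + P) (y(P) = -2*(P + P)*(P + 136) = -2*2*P*(136 + P) = -4*P*(136 + P))
j = -18421 (j = -22033 - 4*(-7)*(136 - 7) = -22033 - 4*(-7)*129 = -22033 + 3612 = -18421)
((((-4627 + 6689) + w(-12, 72)) - 1*(-13767)) - 626)*(4952 + j) = ((((-4627 + 6689) + 85) - 1*(-13767)) - 626)*(4952 - 18421) = (((2062 + 85) + 13767) - 626)*(-13469) = ((2147 + 13767) - 626)*(-13469) = (15914 - 626)*(-13469) = 15288*(-13469) = -205914072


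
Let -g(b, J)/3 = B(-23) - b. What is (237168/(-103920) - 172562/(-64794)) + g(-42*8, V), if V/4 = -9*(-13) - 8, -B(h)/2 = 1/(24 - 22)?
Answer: -70463477737/70139505 ≈ -1004.6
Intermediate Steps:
B(h) = -1 (B(h) = -2/(24 - 22) = -2/2 = -2*1/2 = -1)
V = 436 (V = 4*(-9*(-13) - 8) = 4*(117 - 8) = 4*109 = 436)
g(b, J) = 3 + 3*b (g(b, J) = -3*(-1 - b) = 3 + 3*b)
(237168/(-103920) - 172562/(-64794)) + g(-42*8, V) = (237168/(-103920) - 172562/(-64794)) + (3 + 3*(-42*8)) = (237168*(-1/103920) - 172562*(-1/64794)) + (3 + 3*(-336)) = (-4941/2165 + 86281/32397) + (3 - 1008) = 26724788/70139505 - 1005 = -70463477737/70139505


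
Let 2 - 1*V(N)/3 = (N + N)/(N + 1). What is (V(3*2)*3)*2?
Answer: 36/7 ≈ 5.1429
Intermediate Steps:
V(N) = 6 - 6*N/(1 + N) (V(N) = 6 - 3*(N + N)/(N + 1) = 6 - 3*2*N/(1 + N) = 6 - 6*N/(1 + N))
(V(3*2)*3)*2 = ((6/(1 + 3*2))*3)*2 = ((6/(1 + 6))*3)*2 = ((6/7)*3)*2 = (18/7)*2 = 36/7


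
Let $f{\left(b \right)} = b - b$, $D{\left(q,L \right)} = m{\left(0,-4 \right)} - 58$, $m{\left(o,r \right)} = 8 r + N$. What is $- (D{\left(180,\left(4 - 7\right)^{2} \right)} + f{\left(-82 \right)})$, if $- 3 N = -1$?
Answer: $\frac{269}{3} \approx 89.667$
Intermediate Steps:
$N = \frac{1}{3}$ ($N = \left(- \frac{1}{3}\right) \left(-1\right) = \frac{1}{3} \approx 0.33333$)
$m{\left(o,r \right)} = \frac{1}{3} + 8 r$ ($m{\left(o,r \right)} = 8 r + \frac{1}{3} = \frac{1}{3} + 8 r$)
$D{\left(q,L \right)} = - \frac{269}{3}$ ($D{\left(q,L \right)} = \left(\frac{1}{3} + 8 \left(-4\right)\right) - 58 = \left(\frac{1}{3} - 32\right) - 58 = - \frac{95}{3} - 58 = - \frac{269}{3}$)
$f{\left(b \right)} = 0$
$- (D{\left(180,\left(4 - 7\right)^{2} \right)} + f{\left(-82 \right)}) = - (- \frac{269}{3} + 0) = \left(-1\right) \left(- \frac{269}{3}\right) = \frac{269}{3}$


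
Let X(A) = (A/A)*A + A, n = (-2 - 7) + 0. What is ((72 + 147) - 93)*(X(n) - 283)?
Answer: -37926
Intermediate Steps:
n = -9 (n = -9 + 0 = -9)
X(A) = 2*A (X(A) = 1*A + A = A + A = 2*A)
((72 + 147) - 93)*(X(n) - 283) = ((72 + 147) - 93)*(2*(-9) - 283) = (219 - 93)*(-18 - 283) = 126*(-301) = -37926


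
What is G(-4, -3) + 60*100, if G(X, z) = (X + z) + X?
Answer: 5989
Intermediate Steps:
G(X, z) = z + 2*X
G(-4, -3) + 60*100 = (-3 + 2*(-4)) + 60*100 = (-3 - 8) + 6000 = -11 + 6000 = 5989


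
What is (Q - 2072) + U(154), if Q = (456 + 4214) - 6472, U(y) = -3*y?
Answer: -4336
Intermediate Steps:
Q = -1802 (Q = 4670 - 6472 = -1802)
(Q - 2072) + U(154) = (-1802 - 2072) - 3*154 = -3874 - 462 = -4336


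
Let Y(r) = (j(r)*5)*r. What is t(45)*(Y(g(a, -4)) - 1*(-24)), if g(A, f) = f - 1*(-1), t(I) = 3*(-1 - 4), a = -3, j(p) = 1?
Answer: -135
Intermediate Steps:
t(I) = -15 (t(I) = 3*(-5) = -15)
g(A, f) = 1 + f (g(A, f) = f + 1 = 1 + f)
Y(r) = 5*r (Y(r) = (1*5)*r = 5*r)
t(45)*(Y(g(a, -4)) - 1*(-24)) = -15*(5*(1 - 4) - 1*(-24)) = -15*(5*(-3) + 24) = -15*(-15 + 24) = -15*9 = -135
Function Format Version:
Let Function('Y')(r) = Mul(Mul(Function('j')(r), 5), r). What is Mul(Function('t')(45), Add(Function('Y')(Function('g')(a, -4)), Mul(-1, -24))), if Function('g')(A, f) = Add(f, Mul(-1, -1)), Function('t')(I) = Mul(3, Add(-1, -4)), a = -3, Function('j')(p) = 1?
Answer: -135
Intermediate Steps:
Function('t')(I) = -15 (Function('t')(I) = Mul(3, -5) = -15)
Function('g')(A, f) = Add(1, f) (Function('g')(A, f) = Add(f, 1) = Add(1, f))
Function('Y')(r) = Mul(5, r) (Function('Y')(r) = Mul(Mul(1, 5), r) = Mul(5, r))
Mul(Function('t')(45), Add(Function('Y')(Function('g')(a, -4)), Mul(-1, -24))) = Mul(-15, Add(Mul(5, Add(1, -4)), Mul(-1, -24))) = Mul(-15, Add(Mul(5, -3), 24)) = Mul(-15, Add(-15, 24)) = Mul(-15, 9) = -135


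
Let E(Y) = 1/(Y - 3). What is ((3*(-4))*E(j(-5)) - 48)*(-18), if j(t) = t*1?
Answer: 837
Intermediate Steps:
j(t) = t
E(Y) = 1/(-3 + Y)
((3*(-4))*E(j(-5)) - 48)*(-18) = ((3*(-4))/(-3 - 5) - 48)*(-18) = (-12/(-8) - 48)*(-18) = (-12*(-1/8) - 48)*(-18) = (3/2 - 48)*(-18) = -93/2*(-18) = 837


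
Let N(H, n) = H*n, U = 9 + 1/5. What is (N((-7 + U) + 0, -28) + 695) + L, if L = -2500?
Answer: -9333/5 ≈ -1866.6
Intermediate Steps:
U = 46/5 (U = 9 + ⅕ = 46/5 ≈ 9.2000)
(N((-7 + U) + 0, -28) + 695) + L = (((-7 + 46/5) + 0)*(-28) + 695) - 2500 = ((11/5 + 0)*(-28) + 695) - 2500 = ((11/5)*(-28) + 695) - 2500 = (-308/5 + 695) - 2500 = 3167/5 - 2500 = -9333/5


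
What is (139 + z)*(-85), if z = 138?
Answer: -23545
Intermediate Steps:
(139 + z)*(-85) = (139 + 138)*(-85) = 277*(-85) = -23545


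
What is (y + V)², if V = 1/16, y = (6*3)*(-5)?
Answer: 2070721/256 ≈ 8088.8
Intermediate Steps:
y = -90 (y = 18*(-5) = -90)
V = 1/16 ≈ 0.062500
(y + V)² = (-90 + 1/16)² = (-1439/16)² = 2070721/256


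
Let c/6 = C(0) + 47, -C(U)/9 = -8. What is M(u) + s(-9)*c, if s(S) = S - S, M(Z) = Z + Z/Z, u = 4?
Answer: 5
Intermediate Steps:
C(U) = 72 (C(U) = -9*(-8) = 72)
M(Z) = 1 + Z (M(Z) = Z + 1 = 1 + Z)
s(S) = 0
c = 714 (c = 6*(72 + 47) = 6*119 = 714)
M(u) + s(-9)*c = (1 + 4) + 0*714 = 5 + 0 = 5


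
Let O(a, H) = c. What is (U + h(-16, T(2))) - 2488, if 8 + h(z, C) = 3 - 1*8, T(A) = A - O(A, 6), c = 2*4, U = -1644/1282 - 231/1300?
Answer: -2085299971/833300 ≈ -2502.5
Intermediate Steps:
U = -1216671/833300 (U = -1644*1/1282 - 231*1/1300 = -822/641 - 231/1300 = -1216671/833300 ≈ -1.4601)
c = 8
O(a, H) = 8
T(A) = -8 + A (T(A) = A - 1*8 = A - 8 = -8 + A)
h(z, C) = -13 (h(z, C) = -8 + (3 - 1*8) = -8 + (3 - 8) = -8 - 5 = -13)
(U + h(-16, T(2))) - 2488 = (-1216671/833300 - 13) - 2488 = -12049571/833300 - 2488 = -2085299971/833300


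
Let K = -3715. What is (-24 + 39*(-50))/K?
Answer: 1974/3715 ≈ 0.53136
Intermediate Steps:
(-24 + 39*(-50))/K = (-24 + 39*(-50))/(-3715) = (-24 - 1950)*(-1/3715) = -1974*(-1/3715) = 1974/3715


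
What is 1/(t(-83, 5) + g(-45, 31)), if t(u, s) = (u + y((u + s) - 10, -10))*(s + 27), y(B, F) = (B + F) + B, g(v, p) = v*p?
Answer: -1/10003 ≈ -9.9970e-5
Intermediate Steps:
g(v, p) = p*v
y(B, F) = F + 2*B
t(u, s) = (27 + s)*(-30 + 2*s + 3*u) (t(u, s) = (u + (-10 + 2*((u + s) - 10)))*(s + 27) = (u + (-10 + 2*((s + u) - 10)))*(27 + s) = (u + (-10 + 2*(-10 + s + u)))*(27 + s) = (u + (-10 + (-20 + 2*s + 2*u)))*(27 + s) = (u + (-30 + 2*s + 2*u))*(27 + s) = (-30 + 2*s + 3*u)*(27 + s) = (27 + s)*(-30 + 2*s + 3*u))
1/(t(-83, 5) + g(-45, 31)) = 1/((-810 + 2*5² + 24*5 + 81*(-83) + 3*5*(-83)) + 31*(-45)) = 1/((-810 + 2*25 + 120 - 6723 - 1245) - 1395) = 1/((-810 + 50 + 120 - 6723 - 1245) - 1395) = 1/(-8608 - 1395) = 1/(-10003) = -1/10003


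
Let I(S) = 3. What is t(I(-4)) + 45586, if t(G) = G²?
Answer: 45595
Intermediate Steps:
t(I(-4)) + 45586 = 3² + 45586 = 9 + 45586 = 45595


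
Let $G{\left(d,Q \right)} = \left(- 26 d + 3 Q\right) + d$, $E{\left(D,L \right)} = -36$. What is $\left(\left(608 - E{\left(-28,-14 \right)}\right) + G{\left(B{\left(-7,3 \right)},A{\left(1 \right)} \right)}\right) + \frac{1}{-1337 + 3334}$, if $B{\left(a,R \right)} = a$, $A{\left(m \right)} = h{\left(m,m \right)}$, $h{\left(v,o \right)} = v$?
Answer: $\frac{1641535}{1997} \approx 822.0$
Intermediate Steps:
$A{\left(m \right)} = m$
$G{\left(d,Q \right)} = - 25 d + 3 Q$
$\left(\left(608 - E{\left(-28,-14 \right)}\right) + G{\left(B{\left(-7,3 \right)},A{\left(1 \right)} \right)}\right) + \frac{1}{-1337 + 3334} = \left(\left(608 - -36\right) + \left(\left(-25\right) \left(-7\right) + 3 \cdot 1\right)\right) + \frac{1}{-1337 + 3334} = \left(\left(608 + 36\right) + \left(175 + 3\right)\right) + \frac{1}{1997} = \left(644 + 178\right) + \frac{1}{1997} = 822 + \frac{1}{1997} = \frac{1641535}{1997}$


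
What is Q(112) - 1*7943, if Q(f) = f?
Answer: -7831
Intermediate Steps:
Q(112) - 1*7943 = 112 - 1*7943 = 112 - 7943 = -7831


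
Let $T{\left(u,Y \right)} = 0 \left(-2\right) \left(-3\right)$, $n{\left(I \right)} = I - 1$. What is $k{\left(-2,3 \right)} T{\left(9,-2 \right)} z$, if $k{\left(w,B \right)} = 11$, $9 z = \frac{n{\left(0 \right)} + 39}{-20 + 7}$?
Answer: $0$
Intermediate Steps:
$n{\left(I \right)} = -1 + I$
$T{\left(u,Y \right)} = 0$ ($T{\left(u,Y \right)} = 0 \left(-3\right) = 0$)
$z = - \frac{38}{117}$ ($z = \frac{\left(\left(-1 + 0\right) + 39\right) \frac{1}{-20 + 7}}{9} = \frac{\left(-1 + 39\right) \frac{1}{-13}}{9} = \frac{38 \left(- \frac{1}{13}\right)}{9} = \frac{1}{9} \left(- \frac{38}{13}\right) = - \frac{38}{117} \approx -0.32479$)
$k{\left(-2,3 \right)} T{\left(9,-2 \right)} z = 11 \cdot 0 \left(- \frac{38}{117}\right) = 0 \left(- \frac{38}{117}\right) = 0$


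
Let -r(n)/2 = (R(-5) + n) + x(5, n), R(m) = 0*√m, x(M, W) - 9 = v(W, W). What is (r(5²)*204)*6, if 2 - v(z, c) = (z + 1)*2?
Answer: 39168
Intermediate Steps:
v(z, c) = -2*z (v(z, c) = 2 - (z + 1)*2 = 2 - (1 + z)*2 = 2 - (2 + 2*z) = 2 + (-2 - 2*z) = -2*z)
x(M, W) = 9 - 2*W
R(m) = 0
r(n) = -18 + 2*n (r(n) = -2*((0 + n) + (9 - 2*n)) = -2*(n + (9 - 2*n)) = -2*(9 - n) = -18 + 2*n)
(r(5²)*204)*6 = ((-18 + 2*5²)*204)*6 = ((-18 + 2*25)*204)*6 = ((-18 + 50)*204)*6 = (32*204)*6 = 6528*6 = 39168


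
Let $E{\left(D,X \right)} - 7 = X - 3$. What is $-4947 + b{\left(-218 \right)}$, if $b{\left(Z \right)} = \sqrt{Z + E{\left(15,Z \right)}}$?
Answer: $-4947 + 12 i \sqrt{3} \approx -4947.0 + 20.785 i$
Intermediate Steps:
$E{\left(D,X \right)} = 4 + X$ ($E{\left(D,X \right)} = 7 + \left(X - 3\right) = 7 + \left(-3 + X\right) = 4 + X$)
$b{\left(Z \right)} = \sqrt{4 + 2 Z}$ ($b{\left(Z \right)} = \sqrt{Z + \left(4 + Z\right)} = \sqrt{4 + 2 Z}$)
$-4947 + b{\left(-218 \right)} = -4947 + \sqrt{4 + 2 \left(-218\right)} = -4947 + \sqrt{4 - 436} = -4947 + \sqrt{-432} = -4947 + 12 i \sqrt{3}$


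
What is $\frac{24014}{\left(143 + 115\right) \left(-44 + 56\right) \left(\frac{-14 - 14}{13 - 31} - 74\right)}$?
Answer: $- \frac{12007}{112144} \approx -0.10707$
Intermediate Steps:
$\frac{24014}{\left(143 + 115\right) \left(-44 + 56\right) \left(\frac{-14 - 14}{13 - 31} - 74\right)} = \frac{24014}{258 \cdot 12 \left(- \frac{28}{-18} - 74\right)} = \frac{24014}{258 \cdot 12 \left(\left(-28\right) \left(- \frac{1}{18}\right) - 74\right)} = \frac{24014}{258 \cdot 12 \left(\frac{14}{9} - 74\right)} = \frac{24014}{258 \cdot 12 \left(- \frac{652}{9}\right)} = \frac{24014}{258 \left(- \frac{2608}{3}\right)} = \frac{24014}{-224288} = 24014 \left(- \frac{1}{224288}\right) = - \frac{12007}{112144}$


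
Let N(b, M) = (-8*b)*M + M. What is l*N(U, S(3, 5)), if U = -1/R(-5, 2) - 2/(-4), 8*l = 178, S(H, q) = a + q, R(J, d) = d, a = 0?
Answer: 445/4 ≈ 111.25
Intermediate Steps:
S(H, q) = q (S(H, q) = 0 + q = q)
l = 89/4 (l = (1/8)*178 = 89/4 ≈ 22.250)
U = 0 (U = -1/2 - 2/(-4) = -1*1/2 - 2*(-1/4) = -1/2 + 1/2 = 0)
N(b, M) = M - 8*M*b (N(b, M) = -8*M*b + M = M - 8*M*b)
l*N(U, S(3, 5)) = 89*(5*(1 - 8*0))/4 = 89*(5*(1 + 0))/4 = 89*(5*1)/4 = (89/4)*5 = 445/4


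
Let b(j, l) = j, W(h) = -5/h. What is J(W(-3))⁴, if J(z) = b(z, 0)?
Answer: 625/81 ≈ 7.7160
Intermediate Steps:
J(z) = z
J(W(-3))⁴ = (-5/(-3))⁴ = (-5*(-⅓))⁴ = (5/3)⁴ = 625/81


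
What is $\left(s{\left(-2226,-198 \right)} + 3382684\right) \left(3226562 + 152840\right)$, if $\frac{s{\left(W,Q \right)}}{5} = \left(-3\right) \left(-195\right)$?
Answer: $11441333825818$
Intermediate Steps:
$s{\left(W,Q \right)} = 2925$ ($s{\left(W,Q \right)} = 5 \left(\left(-3\right) \left(-195\right)\right) = 5 \cdot 585 = 2925$)
$\left(s{\left(-2226,-198 \right)} + 3382684\right) \left(3226562 + 152840\right) = \left(2925 + 3382684\right) \left(3226562 + 152840\right) = 3385609 \cdot 3379402 = 11441333825818$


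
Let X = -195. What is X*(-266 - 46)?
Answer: 60840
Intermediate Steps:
X*(-266 - 46) = -195*(-266 - 46) = -195*(-312) = 60840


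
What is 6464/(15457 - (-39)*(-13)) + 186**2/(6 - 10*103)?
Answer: -63823883/1913600 ≈ -33.353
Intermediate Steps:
6464/(15457 - (-39)*(-13)) + 186**2/(6 - 10*103) = 6464/(15457 - 1*507) + 34596/(6 - 1030) = 6464/(15457 - 507) + 34596/(-1024) = 6464/14950 + 34596*(-1/1024) = 6464*(1/14950) - 8649/256 = 3232/7475 - 8649/256 = -63823883/1913600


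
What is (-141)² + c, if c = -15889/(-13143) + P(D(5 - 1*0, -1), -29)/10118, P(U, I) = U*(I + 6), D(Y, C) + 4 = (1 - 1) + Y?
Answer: 2643953218607/132980874 ≈ 19882.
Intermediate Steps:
D(Y, C) = -4 + Y (D(Y, C) = -4 + ((1 - 1) + Y) = -4 + (0 + Y) = -4 + Y)
P(U, I) = U*(6 + I)
c = 160462613/132980874 (c = -15889/(-13143) + ((-4 + (5 - 1*0))*(6 - 29))/10118 = -15889*(-1/13143) + ((-4 + (5 + 0))*(-23))*(1/10118) = 15889/13143 + ((-4 + 5)*(-23))*(1/10118) = 15889/13143 + (1*(-23))*(1/10118) = 15889/13143 - 23*1/10118 = 15889/13143 - 23/10118 = 160462613/132980874 ≈ 1.2067)
(-141)² + c = (-141)² + 160462613/132980874 = 19881 + 160462613/132980874 = 2643953218607/132980874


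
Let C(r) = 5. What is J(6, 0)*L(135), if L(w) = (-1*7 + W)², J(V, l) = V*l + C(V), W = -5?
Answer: 720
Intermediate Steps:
J(V, l) = 5 + V*l (J(V, l) = V*l + 5 = 5 + V*l)
L(w) = 144 (L(w) = (-1*7 - 5)² = (-7 - 5)² = (-12)² = 144)
J(6, 0)*L(135) = (5 + 6*0)*144 = (5 + 0)*144 = 5*144 = 720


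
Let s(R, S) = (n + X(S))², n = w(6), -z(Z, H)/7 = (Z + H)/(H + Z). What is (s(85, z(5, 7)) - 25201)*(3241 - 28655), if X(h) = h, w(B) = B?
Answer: 640432800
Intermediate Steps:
z(Z, H) = -7 (z(Z, H) = -7*(Z + H)/(H + Z) = -7*(H + Z)/(H + Z) = -7*1 = -7)
n = 6
s(R, S) = (6 + S)²
(s(85, z(5, 7)) - 25201)*(3241 - 28655) = ((6 - 7)² - 25201)*(3241 - 28655) = ((-1)² - 25201)*(-25414) = (1 - 25201)*(-25414) = -25200*(-25414) = 640432800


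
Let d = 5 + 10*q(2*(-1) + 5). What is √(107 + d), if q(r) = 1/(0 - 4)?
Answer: √438/2 ≈ 10.464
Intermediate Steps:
q(r) = -¼ (q(r) = 1/(-4) = -¼)
d = 5/2 (d = 5 + 10*(-¼) = 5 - 5/2 = 5/2 ≈ 2.5000)
√(107 + d) = √(107 + 5/2) = √(219/2) = √438/2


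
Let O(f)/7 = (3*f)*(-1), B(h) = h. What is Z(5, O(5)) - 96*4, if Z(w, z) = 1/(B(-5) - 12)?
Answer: -6529/17 ≈ -384.06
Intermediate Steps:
O(f) = -21*f (O(f) = 7*((3*f)*(-1)) = 7*(-3*f) = -21*f)
Z(w, z) = -1/17 (Z(w, z) = 1/(-5 - 12) = 1/(-17) = -1/17)
Z(5, O(5)) - 96*4 = -1/17 - 96*4 = -1/17 - 384 = -6529/17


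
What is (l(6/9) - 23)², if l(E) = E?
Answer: 4489/9 ≈ 498.78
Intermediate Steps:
(l(6/9) - 23)² = (6/9 - 23)² = (6*(⅑) - 23)² = (⅔ - 23)² = (-67/3)² = 4489/9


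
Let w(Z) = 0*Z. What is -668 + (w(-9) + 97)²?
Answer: 8741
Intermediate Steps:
w(Z) = 0
-668 + (w(-9) + 97)² = -668 + (0 + 97)² = -668 + 97² = -668 + 9409 = 8741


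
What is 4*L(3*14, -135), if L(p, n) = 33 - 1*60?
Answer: -108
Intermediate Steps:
L(p, n) = -27 (L(p, n) = 33 - 60 = -27)
4*L(3*14, -135) = 4*(-27) = -108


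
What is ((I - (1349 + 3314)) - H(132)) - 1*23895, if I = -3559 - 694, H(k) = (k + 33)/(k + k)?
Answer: -262493/8 ≈ -32812.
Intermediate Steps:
H(k) = (33 + k)/(2*k) (H(k) = (33 + k)/((2*k)) = (33 + k)*(1/(2*k)) = (33 + k)/(2*k))
I = -4253
((I - (1349 + 3314)) - H(132)) - 1*23895 = ((-4253 - (1349 + 3314)) - (33 + 132)/(2*132)) - 1*23895 = ((-4253 - 1*4663) - 165/(2*132)) - 23895 = ((-4253 - 4663) - 1*5/8) - 23895 = (-8916 - 5/8) - 23895 = -71333/8 - 23895 = -262493/8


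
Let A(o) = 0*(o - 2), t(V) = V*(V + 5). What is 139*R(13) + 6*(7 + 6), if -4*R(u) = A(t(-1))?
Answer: 78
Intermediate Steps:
t(V) = V*(5 + V)
A(o) = 0 (A(o) = 0*(-2 + o) = 0)
R(u) = 0 (R(u) = -¼*0 = 0)
139*R(13) + 6*(7 + 6) = 139*0 + 6*(7 + 6) = 0 + 6*13 = 0 + 78 = 78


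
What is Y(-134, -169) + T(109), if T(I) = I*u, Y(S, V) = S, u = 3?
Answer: 193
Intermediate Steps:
T(I) = 3*I (T(I) = I*3 = 3*I)
Y(-134, -169) + T(109) = -134 + 3*109 = -134 + 327 = 193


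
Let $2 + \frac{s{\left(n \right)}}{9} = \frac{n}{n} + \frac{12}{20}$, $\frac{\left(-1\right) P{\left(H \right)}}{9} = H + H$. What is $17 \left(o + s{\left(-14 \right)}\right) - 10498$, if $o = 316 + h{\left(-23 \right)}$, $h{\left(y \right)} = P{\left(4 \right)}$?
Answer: $- \frac{32056}{5} \approx -6411.2$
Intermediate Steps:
$P{\left(H \right)} = - 18 H$ ($P{\left(H \right)} = - 9 \left(H + H\right) = - 9 \cdot 2 H = - 18 H$)
$s{\left(n \right)} = - \frac{18}{5}$ ($s{\left(n \right)} = -18 + 9 \left(\frac{n}{n} + \frac{12}{20}\right) = -18 + 9 \left(1 + 12 \cdot \frac{1}{20}\right) = -18 + 9 \left(1 + \frac{3}{5}\right) = -18 + 9 \cdot \frac{8}{5} = -18 + \frac{72}{5} = - \frac{18}{5}$)
$h{\left(y \right)} = -72$ ($h{\left(y \right)} = \left(-18\right) 4 = -72$)
$o = 244$ ($o = 316 - 72 = 244$)
$17 \left(o + s{\left(-14 \right)}\right) - 10498 = 17 \left(244 - \frac{18}{5}\right) - 10498 = 17 \cdot \frac{1202}{5} - 10498 = \frac{20434}{5} - 10498 = - \frac{32056}{5}$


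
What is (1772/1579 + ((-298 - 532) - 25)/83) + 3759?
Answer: 491440294/131057 ≈ 3749.8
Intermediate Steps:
(1772/1579 + ((-298 - 532) - 25)/83) + 3759 = (1772*(1/1579) + (-830 - 25)*(1/83)) + 3759 = (1772/1579 - 855*1/83) + 3759 = (1772/1579 - 855/83) + 3759 = -1202969/131057 + 3759 = 491440294/131057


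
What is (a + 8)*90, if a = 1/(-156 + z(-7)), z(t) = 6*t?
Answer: 7915/11 ≈ 719.54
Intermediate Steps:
a = -1/198 (a = 1/(-156 + 6*(-7)) = 1/(-156 - 42) = 1/(-198) = -1/198 ≈ -0.0050505)
(a + 8)*90 = (-1/198 + 8)*90 = (1583/198)*90 = 7915/11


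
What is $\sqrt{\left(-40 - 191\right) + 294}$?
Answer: $3 \sqrt{7} \approx 7.9373$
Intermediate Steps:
$\sqrt{\left(-40 - 191\right) + 294} = \sqrt{-231 + 294} = \sqrt{63} = 3 \sqrt{7}$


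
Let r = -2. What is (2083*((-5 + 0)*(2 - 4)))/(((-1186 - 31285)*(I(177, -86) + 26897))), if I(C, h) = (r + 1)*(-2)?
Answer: -20830/873437429 ≈ -2.3848e-5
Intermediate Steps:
I(C, h) = 2 (I(C, h) = (-2 + 1)*(-2) = -1*(-2) = 2)
(2083*((-5 + 0)*(2 - 4)))/(((-1186 - 31285)*(I(177, -86) + 26897))) = (2083*((-5 + 0)*(2 - 4)))/(((-1186 - 31285)*(2 + 26897))) = (2083*(-5*(-2)))/((-32471*26899)) = (2083*10)/(-873437429) = 20830*(-1/873437429) = -20830/873437429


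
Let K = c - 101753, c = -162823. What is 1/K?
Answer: -1/264576 ≈ -3.7796e-6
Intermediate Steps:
K = -264576 (K = -162823 - 101753 = -264576)
1/K = 1/(-264576) = -1/264576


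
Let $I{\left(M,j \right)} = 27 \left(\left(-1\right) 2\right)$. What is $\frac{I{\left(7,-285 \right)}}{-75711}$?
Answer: $\frac{18}{25237} \approx 0.00071324$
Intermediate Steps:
$I{\left(M,j \right)} = -54$ ($I{\left(M,j \right)} = 27 \left(-2\right) = -54$)
$\frac{I{\left(7,-285 \right)}}{-75711} = - \frac{54}{-75711} = \left(-54\right) \left(- \frac{1}{75711}\right) = \frac{18}{25237}$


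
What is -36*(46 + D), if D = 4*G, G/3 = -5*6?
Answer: 11304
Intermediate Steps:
G = -90 (G = 3*(-5*6) = 3*(-30) = -90)
D = -360 (D = 4*(-90) = -360)
-36*(46 + D) = -36*(46 - 360) = -36*(-314) = 11304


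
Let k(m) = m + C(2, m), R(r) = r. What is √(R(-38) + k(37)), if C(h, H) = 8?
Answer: √7 ≈ 2.6458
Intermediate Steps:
k(m) = 8 + m (k(m) = m + 8 = 8 + m)
√(R(-38) + k(37)) = √(-38 + (8 + 37)) = √(-38 + 45) = √7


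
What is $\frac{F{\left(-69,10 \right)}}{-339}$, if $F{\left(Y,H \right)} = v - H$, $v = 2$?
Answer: $\frac{8}{339} \approx 0.023599$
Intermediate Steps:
$F{\left(Y,H \right)} = 2 - H$
$\frac{F{\left(-69,10 \right)}}{-339} = \frac{2 - 10}{-339} = \left(2 - 10\right) \left(- \frac{1}{339}\right) = \left(-8\right) \left(- \frac{1}{339}\right) = \frac{8}{339}$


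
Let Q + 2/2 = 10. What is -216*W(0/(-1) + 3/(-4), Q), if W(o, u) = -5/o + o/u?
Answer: -1422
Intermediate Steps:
Q = 9 (Q = -1 + 10 = 9)
-216*W(0/(-1) + 3/(-4), Q) = -216*(-5/(0/(-1) + 3/(-4)) + (0/(-1) + 3/(-4))/9) = -216*(-5/(0*(-1) + 3*(-1/4)) + (0*(-1) + 3*(-1/4))*(1/9)) = -216*(-5/(0 - 3/4) + (0 - 3/4)*(1/9)) = -216*(-5/(-3/4) - 3/4*1/9) = -216*(-5*(-4/3) - 1/12) = -216*(20/3 - 1/12) = -216*79/12 = -1422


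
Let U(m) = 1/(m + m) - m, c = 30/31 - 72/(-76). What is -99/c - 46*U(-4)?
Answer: -86459/376 ≈ -229.94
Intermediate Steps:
c = 1128/589 (c = 30*(1/31) - 72*(-1/76) = 30/31 + 18/19 = 1128/589 ≈ 1.9151)
U(m) = 1/(2*m) - m
-99/c - 46*U(-4) = -99/1128/589 - 46*((½)/(-4) - 1*(-4)) = -99*589/1128 - 46*((½)*(-¼) + 4) = -19437/376 - 46*(-⅛ + 4) = -19437/376 - 46*31/8 = -19437/376 - 713/4 = -86459/376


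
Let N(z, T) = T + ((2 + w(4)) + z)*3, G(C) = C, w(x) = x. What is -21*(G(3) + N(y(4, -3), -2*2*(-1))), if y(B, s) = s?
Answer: -336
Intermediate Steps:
N(z, T) = 18 + T + 3*z (N(z, T) = T + ((2 + 4) + z)*3 = T + (6 + z)*3 = T + (18 + 3*z) = 18 + T + 3*z)
-21*(G(3) + N(y(4, -3), -2*2*(-1))) = -21*(3 + (18 - 2*2*(-1) + 3*(-3))) = -21*(3 + (18 - 4*(-1) - 9)) = -21*(3 + (18 + 4 - 9)) = -21*(3 + 13) = -21*16 = -336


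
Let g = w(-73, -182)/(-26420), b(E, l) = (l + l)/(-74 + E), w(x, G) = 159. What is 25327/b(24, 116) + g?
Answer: -2091062743/383090 ≈ -5458.4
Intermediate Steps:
b(E, l) = 2*l/(-74 + E) (b(E, l) = (2*l)/(-74 + E) = 2*l/(-74 + E))
g = -159/26420 (g = 159/(-26420) = 159*(-1/26420) = -159/26420 ≈ -0.0060182)
25327/b(24, 116) + g = 25327/((2*116/(-74 + 24))) - 159/26420 = 25327/((2*116/(-50))) - 159/26420 = 25327/((2*116*(-1/50))) - 159/26420 = 25327/(-116/25) - 159/26420 = 25327*(-25/116) - 159/26420 = -633175/116 - 159/26420 = -2091062743/383090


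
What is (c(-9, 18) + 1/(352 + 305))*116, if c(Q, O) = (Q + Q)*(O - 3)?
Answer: -20577124/657 ≈ -31320.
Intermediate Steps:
c(Q, O) = 2*Q*(-3 + O) (c(Q, O) = (2*Q)*(-3 + O) = 2*Q*(-3 + O))
(c(-9, 18) + 1/(352 + 305))*116 = (2*(-9)*(-3 + 18) + 1/(352 + 305))*116 = (2*(-9)*15 + 1/657)*116 = (-270 + 1/657)*116 = -177389/657*116 = -20577124/657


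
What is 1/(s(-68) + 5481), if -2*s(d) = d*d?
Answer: 1/3169 ≈ 0.00031556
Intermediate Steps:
s(d) = -d²/2 (s(d) = -d*d/2 = -d²/2)
1/(s(-68) + 5481) = 1/(-½*(-68)² + 5481) = 1/(-½*4624 + 5481) = 1/(-2312 + 5481) = 1/3169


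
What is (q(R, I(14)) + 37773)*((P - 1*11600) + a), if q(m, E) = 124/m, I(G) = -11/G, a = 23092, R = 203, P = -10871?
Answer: 4761854703/203 ≈ 2.3457e+7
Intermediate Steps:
(q(R, I(14)) + 37773)*((P - 1*11600) + a) = (124/203 + 37773)*((-10871 - 1*11600) + 23092) = (124*(1/203) + 37773)*((-10871 - 11600) + 23092) = (124/203 + 37773)*(-22471 + 23092) = (7668043/203)*621 = 4761854703/203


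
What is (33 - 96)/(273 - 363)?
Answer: 7/10 ≈ 0.70000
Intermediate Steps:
(33 - 96)/(273 - 363) = -63/(-90) = -63*(-1/90) = 7/10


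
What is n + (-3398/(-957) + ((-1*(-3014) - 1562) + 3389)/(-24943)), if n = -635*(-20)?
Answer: 303234851177/23870451 ≈ 12703.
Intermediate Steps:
n = 12700
n + (-3398/(-957) + ((-1*(-3014) - 1562) + 3389)/(-24943)) = 12700 + (-3398/(-957) + ((-1*(-3014) - 1562) + 3389)/(-24943)) = 12700 + (-3398*(-1/957) + ((3014 - 1562) + 3389)*(-1/24943)) = 12700 + (3398/957 + (1452 + 3389)*(-1/24943)) = 12700 + (3398/957 + 4841*(-1/24943)) = 12700 + (3398/957 - 4841/24943) = 12700 + 80123477/23870451 = 303234851177/23870451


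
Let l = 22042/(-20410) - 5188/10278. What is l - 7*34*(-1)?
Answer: 12398443121/52443495 ≈ 236.42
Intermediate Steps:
l = -83108689/52443495 (l = 22042*(-1/20410) - 5188*1/10278 = -11021/10205 - 2594/5139 = -83108689/52443495 ≈ -1.5847)
l - 7*34*(-1) = -83108689/52443495 - 7*34*(-1) = -83108689/52443495 - 238*(-1) = -83108689/52443495 - 1*(-238) = -83108689/52443495 + 238 = 12398443121/52443495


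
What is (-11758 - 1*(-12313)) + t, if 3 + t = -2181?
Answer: -1629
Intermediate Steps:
t = -2184 (t = -3 - 2181 = -2184)
(-11758 - 1*(-12313)) + t = (-11758 - 1*(-12313)) - 2184 = (-11758 + 12313) - 2184 = 555 - 2184 = -1629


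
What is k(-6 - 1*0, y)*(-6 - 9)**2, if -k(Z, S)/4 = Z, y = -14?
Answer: 5400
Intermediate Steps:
k(Z, S) = -4*Z
k(-6 - 1*0, y)*(-6 - 9)**2 = (-4*(-6 - 1*0))*(-6 - 9)**2 = -4*(-6 + 0)*(-15)**2 = -4*(-6)*225 = 24*225 = 5400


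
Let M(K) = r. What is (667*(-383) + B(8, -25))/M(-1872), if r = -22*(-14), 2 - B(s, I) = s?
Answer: -255467/308 ≈ -829.44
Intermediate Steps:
B(s, I) = 2 - s
r = 308
M(K) = 308
(667*(-383) + B(8, -25))/M(-1872) = (667*(-383) + (2 - 1*8))/308 = (-255461 + (2 - 8))*(1/308) = (-255461 - 6)*(1/308) = -255467*1/308 = -255467/308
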